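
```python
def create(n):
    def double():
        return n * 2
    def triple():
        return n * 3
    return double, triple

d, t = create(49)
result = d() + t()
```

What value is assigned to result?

Step 1: Both closures capture the same n = 49.
Step 2: d() = 49 * 2 = 98, t() = 49 * 3 = 147.
Step 3: result = 98 + 147 = 245

The answer is 245.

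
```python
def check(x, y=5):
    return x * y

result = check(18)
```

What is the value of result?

Step 1: check(18) uses default y = 5.
Step 2: Returns 18 * 5 = 90.
Step 3: result = 90

The answer is 90.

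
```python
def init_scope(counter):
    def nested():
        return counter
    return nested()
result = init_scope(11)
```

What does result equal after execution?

Step 1: init_scope(11) binds parameter counter = 11.
Step 2: nested() looks up counter in enclosing scope and finds the parameter counter = 11.
Step 3: result = 11

The answer is 11.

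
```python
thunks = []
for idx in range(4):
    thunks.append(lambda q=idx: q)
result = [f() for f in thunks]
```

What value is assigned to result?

Step 1: Default arg q=idx captures idx at each iteration.
Step 2: Each lambda has its own default: 0, 1, ..., 3.
Step 3: result = [0, 1, 2, 3]

The answer is [0, 1, 2, 3].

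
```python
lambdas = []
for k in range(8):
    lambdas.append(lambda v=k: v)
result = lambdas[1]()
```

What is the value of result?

Step 1: Default argument v=k captures k's value at each iteration.
Step 2: lambdas[1] captured v = 1 when k was 1.
Step 3: result = 1

The answer is 1.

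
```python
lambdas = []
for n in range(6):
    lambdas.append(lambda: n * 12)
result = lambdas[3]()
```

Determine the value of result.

Step 1: All lambdas reference the same variable n (late binding).
Step 2: After the loop, n = 5. Every lambda returns n * 12.
Step 3: lambdas[3]() = 5 * 12 = 60

The answer is 60.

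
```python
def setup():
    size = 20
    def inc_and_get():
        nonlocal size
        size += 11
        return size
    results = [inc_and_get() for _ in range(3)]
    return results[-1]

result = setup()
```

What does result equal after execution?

Step 1: size = 20.
Step 2: Three calls to inc_and_get(), each adding 11.
Step 3: Last value = 20 + 11 * 3 = 53

The answer is 53.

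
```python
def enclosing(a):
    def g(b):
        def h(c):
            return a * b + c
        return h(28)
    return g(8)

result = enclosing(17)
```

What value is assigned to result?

Step 1: a = 17, b = 8, c = 28.
Step 2: h() computes a * b + c = 17 * 8 + 28 = 164.
Step 3: result = 164

The answer is 164.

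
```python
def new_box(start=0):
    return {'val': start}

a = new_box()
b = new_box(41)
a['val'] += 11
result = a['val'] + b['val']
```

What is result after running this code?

Step 1: new_box() returns a new dict each call (immutable default 0).
Step 2: a = {'val': 0}, b = {'val': 41}.
Step 3: a['val'] += 11 = 11. result = 11 + 41 = 52

The answer is 52.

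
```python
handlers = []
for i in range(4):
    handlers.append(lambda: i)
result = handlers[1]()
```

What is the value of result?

Step 1: The loop creates 4 lambdas, all referencing the same variable i.
Step 2: After the loop, i = 3 (final value).
Step 3: handlers[1]() looks up i at call time and finds 3. This is the late binding gotcha. result = 3

The answer is 3.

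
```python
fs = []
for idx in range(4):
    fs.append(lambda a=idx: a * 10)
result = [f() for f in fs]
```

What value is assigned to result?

Step 1: Default arg a=idx captures idx at each iteration.
Step 2: fs[k] has a defaulting to k, returns k * 10.
Step 3: result = [0, 10, 20, 30]

The answer is [0, 10, 20, 30].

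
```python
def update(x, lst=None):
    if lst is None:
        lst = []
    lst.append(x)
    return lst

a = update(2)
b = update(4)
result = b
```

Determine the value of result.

Step 1: None default with guard creates a NEW list each call.
Step 2: a = [2] (fresh list). b = [4] (another fresh list).
Step 3: result = [4] (this is the fix for mutable default)

The answer is [4].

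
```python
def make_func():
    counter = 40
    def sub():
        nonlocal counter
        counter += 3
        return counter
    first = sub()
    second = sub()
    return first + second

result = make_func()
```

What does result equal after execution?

Step 1: counter starts at 40.
Step 2: First call: counter = 40 + 3 = 43, returns 43.
Step 3: Second call: counter = 43 + 3 = 46, returns 46.
Step 4: result = 43 + 46 = 89

The answer is 89.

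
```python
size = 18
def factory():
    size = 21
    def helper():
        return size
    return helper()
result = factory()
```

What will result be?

Step 1: size = 18 globally, but factory() defines size = 21 locally.
Step 2: helper() looks up size. Not in local scope, so checks enclosing scope (factory) and finds size = 21.
Step 3: result = 21

The answer is 21.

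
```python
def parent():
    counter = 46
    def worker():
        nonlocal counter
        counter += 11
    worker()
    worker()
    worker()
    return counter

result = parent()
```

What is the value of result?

Step 1: counter starts at 46.
Step 2: worker() is called 3 times, each adding 11.
Step 3: counter = 46 + 11 * 3 = 79

The answer is 79.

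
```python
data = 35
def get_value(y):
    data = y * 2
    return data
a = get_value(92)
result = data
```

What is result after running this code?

Step 1: Global data = 35.
Step 2: get_value(92) creates local data = 92 * 2 = 184.
Step 3: Global data unchanged because no global keyword. result = 35

The answer is 35.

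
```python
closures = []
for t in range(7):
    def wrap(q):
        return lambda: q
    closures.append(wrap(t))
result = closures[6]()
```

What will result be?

Step 1: wrap(t) creates a new scope capturing q = t at call time.
Step 2: closures[6] = wrap(6), so its lambda captures q = 6.
Step 3: result = 6 (closure factory fixes late binding)

The answer is 6.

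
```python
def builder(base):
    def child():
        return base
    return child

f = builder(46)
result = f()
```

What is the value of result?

Step 1: builder(46) creates closure capturing base = 46.
Step 2: f() returns the captured base = 46.
Step 3: result = 46

The answer is 46.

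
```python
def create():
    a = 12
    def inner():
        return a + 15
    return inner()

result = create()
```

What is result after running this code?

Step 1: create() defines a = 12.
Step 2: inner() reads a = 12 from enclosing scope, returns 12 + 15 = 27.
Step 3: result = 27

The answer is 27.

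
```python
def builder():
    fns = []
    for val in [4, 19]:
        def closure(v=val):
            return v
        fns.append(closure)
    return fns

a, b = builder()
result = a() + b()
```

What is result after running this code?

Step 1: Default argument v=val captures val at each iteration.
Step 2: a() returns 4 (captured at first iteration), b() returns 19 (captured at second).
Step 3: result = 4 + 19 = 23

The answer is 23.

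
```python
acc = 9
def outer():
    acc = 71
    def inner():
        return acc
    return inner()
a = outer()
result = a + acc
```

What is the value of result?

Step 1: outer() has local acc = 71. inner() reads from enclosing.
Step 2: outer() returns 71. Global acc = 9 unchanged.
Step 3: result = 71 + 9 = 80

The answer is 80.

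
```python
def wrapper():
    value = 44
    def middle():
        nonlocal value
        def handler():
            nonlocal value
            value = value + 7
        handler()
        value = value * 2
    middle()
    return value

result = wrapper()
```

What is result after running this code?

Step 1: value = 44.
Step 2: handler() adds 7: value = 44 + 7 = 51.
Step 3: middle() doubles: value = 51 * 2 = 102.
Step 4: result = 102

The answer is 102.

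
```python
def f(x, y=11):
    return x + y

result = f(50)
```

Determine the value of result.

Step 1: f(50) uses default y = 11.
Step 2: Returns 50 + 11 = 61.
Step 3: result = 61

The answer is 61.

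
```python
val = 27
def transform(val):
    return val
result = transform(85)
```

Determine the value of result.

Step 1: Global val = 27.
Step 2: transform(85) takes parameter val = 85, which shadows the global.
Step 3: result = 85

The answer is 85.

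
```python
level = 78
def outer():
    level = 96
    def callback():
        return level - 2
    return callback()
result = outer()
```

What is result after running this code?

Step 1: outer() shadows global level with level = 96.
Step 2: callback() finds level = 96 in enclosing scope, computes 96 - 2 = 94.
Step 3: result = 94

The answer is 94.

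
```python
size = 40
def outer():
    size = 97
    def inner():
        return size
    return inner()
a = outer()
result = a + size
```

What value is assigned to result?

Step 1: outer() has local size = 97. inner() reads from enclosing.
Step 2: outer() returns 97. Global size = 40 unchanged.
Step 3: result = 97 + 40 = 137

The answer is 137.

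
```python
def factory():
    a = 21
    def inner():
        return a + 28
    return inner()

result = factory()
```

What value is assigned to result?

Step 1: factory() defines a = 21.
Step 2: inner() reads a = 21 from enclosing scope, returns 21 + 28 = 49.
Step 3: result = 49

The answer is 49.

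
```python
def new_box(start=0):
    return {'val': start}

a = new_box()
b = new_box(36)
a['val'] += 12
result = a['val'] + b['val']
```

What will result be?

Step 1: new_box() returns a new dict each call (immutable default 0).
Step 2: a = {'val': 0}, b = {'val': 36}.
Step 3: a['val'] += 12 = 12. result = 12 + 36 = 48

The answer is 48.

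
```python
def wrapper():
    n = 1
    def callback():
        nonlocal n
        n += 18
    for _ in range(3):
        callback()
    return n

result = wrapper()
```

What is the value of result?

Step 1: n = 1.
Step 2: callback() is called 3 times in a loop, each adding 18 via nonlocal.
Step 3: n = 1 + 18 * 3 = 55

The answer is 55.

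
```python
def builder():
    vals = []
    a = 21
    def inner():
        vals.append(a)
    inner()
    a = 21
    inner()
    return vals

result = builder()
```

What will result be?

Step 1: a = 21. inner() appends current a to vals.
Step 2: First inner(): appends 21. Then a = 21.
Step 3: Second inner(): appends 21 (closure sees updated a). result = [21, 21]

The answer is [21, 21].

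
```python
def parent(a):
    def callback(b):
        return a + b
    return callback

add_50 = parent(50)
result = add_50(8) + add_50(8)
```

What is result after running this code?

Step 1: add_50 captures a = 50.
Step 2: add_50(8) = 50 + 8 = 58, called twice.
Step 3: result = 58 + 58 = 116

The answer is 116.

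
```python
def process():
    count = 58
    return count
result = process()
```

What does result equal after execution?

Step 1: process() defines count = 58 in its local scope.
Step 2: return count finds the local variable count = 58.
Step 3: result = 58

The answer is 58.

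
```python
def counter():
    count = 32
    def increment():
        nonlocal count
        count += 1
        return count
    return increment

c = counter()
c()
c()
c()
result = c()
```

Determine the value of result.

Step 1: counter() creates closure with count = 32.
Step 2: Each c() call increments count via nonlocal. After 4 calls: 32 + 4 = 36.
Step 3: result = 36

The answer is 36.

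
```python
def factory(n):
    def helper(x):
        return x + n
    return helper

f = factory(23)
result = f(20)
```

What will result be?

Step 1: factory(23) creates a closure that captures n = 23.
Step 2: f(20) calls the closure with x = 20, returning 20 + 23 = 43.
Step 3: result = 43

The answer is 43.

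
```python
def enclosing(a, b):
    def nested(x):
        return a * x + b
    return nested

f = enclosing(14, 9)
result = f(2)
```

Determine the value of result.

Step 1: enclosing(14, 9) captures a = 14, b = 9.
Step 2: f(2) computes 14 * 2 + 9 = 37.
Step 3: result = 37

The answer is 37.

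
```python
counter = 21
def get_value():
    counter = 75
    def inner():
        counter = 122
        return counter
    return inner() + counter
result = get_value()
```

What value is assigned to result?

Step 1: get_value() has local counter = 75. inner() has local counter = 122.
Step 2: inner() returns its local counter = 122.
Step 3: get_value() returns 122 + its own counter (75) = 197

The answer is 197.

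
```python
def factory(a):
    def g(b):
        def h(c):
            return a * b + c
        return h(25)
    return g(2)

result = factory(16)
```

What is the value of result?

Step 1: a = 16, b = 2, c = 25.
Step 2: h() computes a * b + c = 16 * 2 + 25 = 57.
Step 3: result = 57

The answer is 57.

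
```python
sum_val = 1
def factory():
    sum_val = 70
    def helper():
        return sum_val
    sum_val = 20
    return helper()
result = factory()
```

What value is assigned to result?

Step 1: factory() sets sum_val = 70, then later sum_val = 20.
Step 2: helper() is called after sum_val is reassigned to 20. Closures capture variables by reference, not by value.
Step 3: result = 20

The answer is 20.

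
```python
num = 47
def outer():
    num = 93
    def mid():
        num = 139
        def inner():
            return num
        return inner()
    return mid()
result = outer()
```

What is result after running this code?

Step 1: Three levels of shadowing: global 47, outer 93, mid 139.
Step 2: inner() finds num = 139 in enclosing mid() scope.
Step 3: result = 139

The answer is 139.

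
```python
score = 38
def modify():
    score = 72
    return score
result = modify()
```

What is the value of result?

Step 1: Global score = 38.
Step 2: modify() creates local score = 72, shadowing the global.
Step 3: Returns local score = 72. result = 72

The answer is 72.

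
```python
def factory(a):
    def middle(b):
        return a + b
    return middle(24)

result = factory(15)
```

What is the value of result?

Step 1: factory(15) passes a = 15.
Step 2: middle(24) has b = 24, reads a = 15 from enclosing.
Step 3: result = 15 + 24 = 39

The answer is 39.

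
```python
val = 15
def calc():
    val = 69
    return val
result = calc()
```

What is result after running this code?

Step 1: Global val = 15.
Step 2: calc() creates local val = 69, shadowing the global.
Step 3: Returns local val = 69. result = 69

The answer is 69.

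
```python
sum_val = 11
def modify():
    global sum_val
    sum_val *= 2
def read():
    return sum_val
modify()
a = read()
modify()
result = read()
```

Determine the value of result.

Step 1: sum_val = 11.
Step 2: First modify(): sum_val = 11 * 2 = 22.
Step 3: Second modify(): sum_val = 22 * 2 = 44.
Step 4: read() returns 44

The answer is 44.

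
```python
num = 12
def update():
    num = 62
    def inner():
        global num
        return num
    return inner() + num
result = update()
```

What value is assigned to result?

Step 1: Global num = 12. update() shadows with local num = 62.
Step 2: inner() uses global keyword, so inner() returns global num = 12.
Step 3: update() returns 12 + 62 = 74

The answer is 74.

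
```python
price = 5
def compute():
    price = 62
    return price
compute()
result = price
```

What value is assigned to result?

Step 1: price = 5 globally.
Step 2: compute() creates a LOCAL price = 62 (no global keyword!).
Step 3: The global price is unchanged. result = 5

The answer is 5.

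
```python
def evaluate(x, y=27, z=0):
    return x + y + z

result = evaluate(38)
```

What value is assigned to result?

Step 1: evaluate(38) uses defaults y = 27, z = 0.
Step 2: Returns 38 + 27 + 0 = 65.
Step 3: result = 65

The answer is 65.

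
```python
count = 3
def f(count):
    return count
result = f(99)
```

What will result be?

Step 1: Global count = 3.
Step 2: f(99) takes parameter count = 99, which shadows the global.
Step 3: result = 99

The answer is 99.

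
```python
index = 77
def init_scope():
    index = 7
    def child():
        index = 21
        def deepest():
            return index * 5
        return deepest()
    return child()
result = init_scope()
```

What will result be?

Step 1: deepest() looks up index through LEGB: not local, finds index = 21 in enclosing child().
Step 2: Returns 21 * 5 = 105.
Step 3: result = 105

The answer is 105.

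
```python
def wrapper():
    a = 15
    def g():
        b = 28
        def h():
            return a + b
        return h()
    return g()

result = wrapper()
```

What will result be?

Step 1: wrapper() defines a = 15. g() defines b = 28.
Step 2: h() accesses both from enclosing scopes: a = 15, b = 28.
Step 3: result = 15 + 28 = 43

The answer is 43.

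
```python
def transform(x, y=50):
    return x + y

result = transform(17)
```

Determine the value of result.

Step 1: transform(17) uses default y = 50.
Step 2: Returns 17 + 50 = 67.
Step 3: result = 67

The answer is 67.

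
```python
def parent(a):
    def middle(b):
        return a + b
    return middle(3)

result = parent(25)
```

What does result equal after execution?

Step 1: parent(25) passes a = 25.
Step 2: middle(3) has b = 3, reads a = 25 from enclosing.
Step 3: result = 25 + 3 = 28

The answer is 28.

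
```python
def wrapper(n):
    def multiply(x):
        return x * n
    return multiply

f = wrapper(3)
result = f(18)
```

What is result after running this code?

Step 1: wrapper(3) returns multiply closure with n = 3.
Step 2: f(18) computes 18 * 3 = 54.
Step 3: result = 54

The answer is 54.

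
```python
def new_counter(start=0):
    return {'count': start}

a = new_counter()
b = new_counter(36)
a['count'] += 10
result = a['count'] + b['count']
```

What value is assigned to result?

Step 1: new_counter() returns a new dict each call (immutable default 0).
Step 2: a = {'count': 0}, b = {'count': 36}.
Step 3: a['count'] += 10 = 10. result = 10 + 36 = 46

The answer is 46.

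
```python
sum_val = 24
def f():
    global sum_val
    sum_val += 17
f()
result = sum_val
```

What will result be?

Step 1: sum_val = 24 globally.
Step 2: f() modifies global sum_val: sum_val += 17 = 41.
Step 3: result = 41

The answer is 41.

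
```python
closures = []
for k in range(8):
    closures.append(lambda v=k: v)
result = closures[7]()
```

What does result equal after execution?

Step 1: Default argument v=k captures k's value at each iteration.
Step 2: closures[7] captured v = 7 when k was 7.
Step 3: result = 7

The answer is 7.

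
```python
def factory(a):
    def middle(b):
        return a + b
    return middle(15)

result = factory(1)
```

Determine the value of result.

Step 1: factory(1) passes a = 1.
Step 2: middle(15) has b = 15, reads a = 1 from enclosing.
Step 3: result = 1 + 15 = 16

The answer is 16.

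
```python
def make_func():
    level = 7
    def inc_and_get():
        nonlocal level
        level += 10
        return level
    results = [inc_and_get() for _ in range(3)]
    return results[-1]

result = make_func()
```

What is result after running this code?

Step 1: level = 7.
Step 2: Three calls to inc_and_get(), each adding 10.
Step 3: Last value = 7 + 10 * 3 = 37

The answer is 37.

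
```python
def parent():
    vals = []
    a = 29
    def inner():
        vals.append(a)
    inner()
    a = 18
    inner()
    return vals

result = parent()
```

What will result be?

Step 1: a = 29. inner() appends current a to vals.
Step 2: First inner(): appends 29. Then a = 18.
Step 3: Second inner(): appends 18 (closure sees updated a). result = [29, 18]

The answer is [29, 18].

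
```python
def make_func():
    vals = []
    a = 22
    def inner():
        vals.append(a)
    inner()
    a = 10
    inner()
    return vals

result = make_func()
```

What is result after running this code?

Step 1: a = 22. inner() appends current a to vals.
Step 2: First inner(): appends 22. Then a = 10.
Step 3: Second inner(): appends 10 (closure sees updated a). result = [22, 10]

The answer is [22, 10].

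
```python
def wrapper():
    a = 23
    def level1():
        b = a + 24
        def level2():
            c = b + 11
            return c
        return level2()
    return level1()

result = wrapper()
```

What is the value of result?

Step 1: a = 23. b = a + 24 = 47.
Step 2: c = b + 11 = 47 + 11 = 58.
Step 3: result = 58

The answer is 58.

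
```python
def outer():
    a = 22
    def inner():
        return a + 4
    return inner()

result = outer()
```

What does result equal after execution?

Step 1: outer() defines a = 22.
Step 2: inner() reads a = 22 from enclosing scope, returns 22 + 4 = 26.
Step 3: result = 26

The answer is 26.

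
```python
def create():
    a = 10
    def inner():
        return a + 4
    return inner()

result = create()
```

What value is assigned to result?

Step 1: create() defines a = 10.
Step 2: inner() reads a = 10 from enclosing scope, returns 10 + 4 = 14.
Step 3: result = 14

The answer is 14.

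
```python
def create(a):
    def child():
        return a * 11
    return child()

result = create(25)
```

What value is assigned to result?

Step 1: create(25) binds parameter a = 25.
Step 2: child() accesses a = 25 from enclosing scope.
Step 3: result = 25 * 11 = 275

The answer is 275.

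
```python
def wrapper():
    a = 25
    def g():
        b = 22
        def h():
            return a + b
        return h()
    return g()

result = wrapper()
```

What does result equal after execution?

Step 1: wrapper() defines a = 25. g() defines b = 22.
Step 2: h() accesses both from enclosing scopes: a = 25, b = 22.
Step 3: result = 25 + 22 = 47

The answer is 47.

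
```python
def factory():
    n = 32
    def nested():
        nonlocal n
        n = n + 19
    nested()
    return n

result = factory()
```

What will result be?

Step 1: factory() sets n = 32.
Step 2: nested() uses nonlocal to modify n in factory's scope: n = 32 + 19 = 51.
Step 3: factory() returns the modified n = 51

The answer is 51.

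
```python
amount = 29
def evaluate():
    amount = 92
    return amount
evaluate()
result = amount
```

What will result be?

Step 1: Global amount = 29.
Step 2: evaluate() creates local amount = 92 (shadow, not modification).
Step 3: After evaluate() returns, global amount is unchanged. result = 29

The answer is 29.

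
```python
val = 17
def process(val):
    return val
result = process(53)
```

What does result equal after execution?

Step 1: Global val = 17.
Step 2: process(53) takes parameter val = 53, which shadows the global.
Step 3: result = 53

The answer is 53.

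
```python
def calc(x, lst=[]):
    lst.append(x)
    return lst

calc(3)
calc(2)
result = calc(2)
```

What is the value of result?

Step 1: Mutable default argument gotcha! The list [] is created once.
Step 2: Each call appends to the SAME list: [3], [3, 2], [3, 2, 2].
Step 3: result = [3, 2, 2]

The answer is [3, 2, 2].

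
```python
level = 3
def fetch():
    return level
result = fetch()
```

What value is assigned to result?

Step 1: level = 3 is defined in the global scope.
Step 2: fetch() looks up level. No local level exists, so Python checks the global scope via LEGB rule and finds level = 3.
Step 3: result = 3

The answer is 3.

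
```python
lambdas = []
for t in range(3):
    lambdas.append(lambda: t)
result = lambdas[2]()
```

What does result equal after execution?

Step 1: The loop creates 3 lambdas, all referencing the same variable t.
Step 2: After the loop, t = 2 (final value).
Step 3: lambdas[2]() looks up t at call time and finds 2. This is the late binding gotcha. result = 2

The answer is 2.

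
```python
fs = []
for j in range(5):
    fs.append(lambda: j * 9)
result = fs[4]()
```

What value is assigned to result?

Step 1: All lambdas reference the same variable j (late binding).
Step 2: After the loop, j = 4. Every lambda returns j * 9.
Step 3: fs[4]() = 4 * 9 = 36

The answer is 36.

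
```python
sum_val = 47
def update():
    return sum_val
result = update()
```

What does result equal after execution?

Step 1: sum_val = 47 is defined in the global scope.
Step 2: update() looks up sum_val. No local sum_val exists, so Python checks the global scope via LEGB rule and finds sum_val = 47.
Step 3: result = 47

The answer is 47.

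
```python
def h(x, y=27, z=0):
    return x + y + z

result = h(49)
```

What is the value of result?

Step 1: h(49) uses defaults y = 27, z = 0.
Step 2: Returns 49 + 27 + 0 = 76.
Step 3: result = 76

The answer is 76.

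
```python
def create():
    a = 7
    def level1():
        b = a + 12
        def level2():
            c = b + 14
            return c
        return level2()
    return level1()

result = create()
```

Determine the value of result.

Step 1: a = 7. b = a + 12 = 19.
Step 2: c = b + 14 = 19 + 14 = 33.
Step 3: result = 33

The answer is 33.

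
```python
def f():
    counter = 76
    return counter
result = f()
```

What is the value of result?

Step 1: f() defines counter = 76 in its local scope.
Step 2: return counter finds the local variable counter = 76.
Step 3: result = 76

The answer is 76.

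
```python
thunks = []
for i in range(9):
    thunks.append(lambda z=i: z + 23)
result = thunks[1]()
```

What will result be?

Step 1: Default argument z=i captures i's value at definition time.
Step 2: thunks[1] was defined when i = 1, so z defaults to 1.
Step 3: result = 1 + 23 = 24 (default arg fixes the late binding issue)

The answer is 24.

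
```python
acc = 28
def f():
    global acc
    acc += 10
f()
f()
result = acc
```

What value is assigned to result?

Step 1: acc = 28.
Step 2: First f(): acc = 28 + 10 = 38.
Step 3: Second f(): acc = 38 + 10 = 48. result = 48

The answer is 48.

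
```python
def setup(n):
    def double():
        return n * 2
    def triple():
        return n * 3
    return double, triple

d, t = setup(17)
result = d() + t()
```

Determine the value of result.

Step 1: Both closures capture the same n = 17.
Step 2: d() = 17 * 2 = 34, t() = 17 * 3 = 51.
Step 3: result = 34 + 51 = 85

The answer is 85.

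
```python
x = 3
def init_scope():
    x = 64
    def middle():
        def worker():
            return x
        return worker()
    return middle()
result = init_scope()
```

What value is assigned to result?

Step 1: init_scope() defines x = 64. middle() and worker() have no local x.
Step 2: worker() checks local (none), enclosing middle() (none), enclosing init_scope() and finds x = 64.
Step 3: result = 64

The answer is 64.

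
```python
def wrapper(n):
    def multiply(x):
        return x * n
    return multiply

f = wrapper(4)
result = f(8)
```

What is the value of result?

Step 1: wrapper(4) returns multiply closure with n = 4.
Step 2: f(8) computes 8 * 4 = 32.
Step 3: result = 32

The answer is 32.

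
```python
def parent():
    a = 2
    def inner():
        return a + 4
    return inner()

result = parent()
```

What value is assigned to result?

Step 1: parent() defines a = 2.
Step 2: inner() reads a = 2 from enclosing scope, returns 2 + 4 = 6.
Step 3: result = 6

The answer is 6.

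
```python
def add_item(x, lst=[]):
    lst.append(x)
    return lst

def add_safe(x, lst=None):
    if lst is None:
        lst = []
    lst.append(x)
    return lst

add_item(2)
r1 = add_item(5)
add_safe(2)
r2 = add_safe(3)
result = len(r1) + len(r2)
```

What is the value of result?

Step 1: add_item shares mutable default: after 2 calls, lst = [2, 5], len = 2.
Step 2: add_safe creates fresh list each time: r2 = [3], len = 1.
Step 3: result = 2 + 1 = 3

The answer is 3.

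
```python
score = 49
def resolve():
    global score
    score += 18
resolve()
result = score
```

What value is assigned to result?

Step 1: score = 49 globally.
Step 2: resolve() modifies global score: score += 18 = 67.
Step 3: result = 67

The answer is 67.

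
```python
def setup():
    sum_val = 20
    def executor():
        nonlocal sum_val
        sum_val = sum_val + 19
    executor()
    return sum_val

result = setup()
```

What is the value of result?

Step 1: setup() sets sum_val = 20.
Step 2: executor() uses nonlocal to modify sum_val in setup's scope: sum_val = 20 + 19 = 39.
Step 3: setup() returns the modified sum_val = 39

The answer is 39.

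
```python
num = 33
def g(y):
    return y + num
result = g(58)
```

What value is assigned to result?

Step 1: num = 33 is defined globally.
Step 2: g(58) uses parameter y = 58 and looks up num from global scope = 33.
Step 3: result = 58 + 33 = 91

The answer is 91.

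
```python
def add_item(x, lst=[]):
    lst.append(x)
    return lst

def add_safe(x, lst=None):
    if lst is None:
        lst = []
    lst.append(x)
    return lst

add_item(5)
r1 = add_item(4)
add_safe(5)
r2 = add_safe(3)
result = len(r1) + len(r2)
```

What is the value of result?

Step 1: add_item shares mutable default: after 2 calls, lst = [5, 4], len = 2.
Step 2: add_safe creates fresh list each time: r2 = [3], len = 1.
Step 3: result = 2 + 1 = 3

The answer is 3.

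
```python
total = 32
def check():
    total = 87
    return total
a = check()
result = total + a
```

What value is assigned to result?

Step 1: Global total = 32. check() returns local total = 87.
Step 2: a = 87. Global total still = 32.
Step 3: result = 32 + 87 = 119

The answer is 119.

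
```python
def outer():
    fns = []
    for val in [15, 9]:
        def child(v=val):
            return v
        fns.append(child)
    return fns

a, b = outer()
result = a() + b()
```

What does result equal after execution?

Step 1: Default argument v=val captures val at each iteration.
Step 2: a() returns 15 (captured at first iteration), b() returns 9 (captured at second).
Step 3: result = 15 + 9 = 24

The answer is 24.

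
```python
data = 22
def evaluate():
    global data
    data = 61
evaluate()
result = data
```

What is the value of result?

Step 1: data = 22 globally.
Step 2: evaluate() declares global data and sets it to 61.
Step 3: After evaluate(), global data = 61. result = 61

The answer is 61.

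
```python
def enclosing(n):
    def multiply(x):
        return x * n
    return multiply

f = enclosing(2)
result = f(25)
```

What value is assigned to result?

Step 1: enclosing(2) returns multiply closure with n = 2.
Step 2: f(25) computes 25 * 2 = 50.
Step 3: result = 50

The answer is 50.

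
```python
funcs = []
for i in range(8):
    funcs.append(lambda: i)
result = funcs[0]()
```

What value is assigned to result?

Step 1: The loop creates 8 lambdas, all referencing the same variable i.
Step 2: After the loop, i = 7 (final value).
Step 3: funcs[0]() looks up i at call time and finds 7. This is the late binding gotcha. result = 7

The answer is 7.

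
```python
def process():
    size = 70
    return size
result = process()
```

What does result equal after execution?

Step 1: process() defines size = 70 in its local scope.
Step 2: return size finds the local variable size = 70.
Step 3: result = 70

The answer is 70.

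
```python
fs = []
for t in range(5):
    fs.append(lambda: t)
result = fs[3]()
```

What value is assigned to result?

Step 1: The loop creates 5 lambdas, all referencing the same variable t.
Step 2: After the loop, t = 4 (final value).
Step 3: fs[3]() looks up t at call time and finds 4. This is the late binding gotcha. result = 4

The answer is 4.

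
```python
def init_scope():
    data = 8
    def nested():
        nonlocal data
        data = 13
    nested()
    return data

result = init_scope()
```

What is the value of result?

Step 1: init_scope() sets data = 8.
Step 2: nested() uses nonlocal to reassign data = 13.
Step 3: result = 13

The answer is 13.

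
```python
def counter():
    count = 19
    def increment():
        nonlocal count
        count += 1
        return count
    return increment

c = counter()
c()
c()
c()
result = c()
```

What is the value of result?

Step 1: counter() creates closure with count = 19.
Step 2: Each c() call increments count via nonlocal. After 4 calls: 19 + 4 = 23.
Step 3: result = 23

The answer is 23.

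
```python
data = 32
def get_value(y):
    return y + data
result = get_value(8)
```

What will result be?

Step 1: data = 32 is defined globally.
Step 2: get_value(8) uses parameter y = 8 and looks up data from global scope = 32.
Step 3: result = 8 + 32 = 40

The answer is 40.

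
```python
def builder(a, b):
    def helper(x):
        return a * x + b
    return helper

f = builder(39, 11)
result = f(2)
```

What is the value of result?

Step 1: builder(39, 11) captures a = 39, b = 11.
Step 2: f(2) computes 39 * 2 + 11 = 89.
Step 3: result = 89

The answer is 89.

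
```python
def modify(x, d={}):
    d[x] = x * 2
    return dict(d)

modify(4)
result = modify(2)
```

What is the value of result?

Step 1: Mutable default dict is shared across calls.
Step 2: First call adds 4: 8. Second call adds 2: 4.
Step 3: result = {4: 8, 2: 4}

The answer is {4: 8, 2: 4}.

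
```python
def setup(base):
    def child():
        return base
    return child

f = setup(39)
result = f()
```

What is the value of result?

Step 1: setup(39) creates closure capturing base = 39.
Step 2: f() returns the captured base = 39.
Step 3: result = 39

The answer is 39.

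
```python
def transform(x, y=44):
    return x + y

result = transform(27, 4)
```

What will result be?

Step 1: transform(27, 4) overrides default y with 4.
Step 2: Returns 27 + 4 = 31.
Step 3: result = 31

The answer is 31.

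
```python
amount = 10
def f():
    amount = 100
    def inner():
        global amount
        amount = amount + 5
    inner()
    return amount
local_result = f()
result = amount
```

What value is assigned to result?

Step 1: Global amount = 10. f() creates local amount = 100.
Step 2: inner() declares global amount and adds 5: global amount = 10 + 5 = 15.
Step 3: f() returns its local amount = 100 (unaffected by inner).
Step 4: result = global amount = 15

The answer is 15.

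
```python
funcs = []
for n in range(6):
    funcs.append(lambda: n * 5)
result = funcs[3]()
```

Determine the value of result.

Step 1: All lambdas reference the same variable n (late binding).
Step 2: After the loop, n = 5. Every lambda returns n * 5.
Step 3: funcs[3]() = 5 * 5 = 25

The answer is 25.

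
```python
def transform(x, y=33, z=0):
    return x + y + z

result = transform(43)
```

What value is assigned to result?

Step 1: transform(43) uses defaults y = 33, z = 0.
Step 2: Returns 43 + 33 + 0 = 76.
Step 3: result = 76

The answer is 76.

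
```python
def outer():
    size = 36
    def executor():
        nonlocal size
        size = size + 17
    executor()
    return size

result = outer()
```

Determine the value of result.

Step 1: outer() sets size = 36.
Step 2: executor() uses nonlocal to modify size in outer's scope: size = 36 + 17 = 53.
Step 3: outer() returns the modified size = 53

The answer is 53.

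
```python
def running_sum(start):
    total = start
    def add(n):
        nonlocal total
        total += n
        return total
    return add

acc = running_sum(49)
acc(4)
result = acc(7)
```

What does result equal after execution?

Step 1: running_sum(49) creates closure with total = 49.
Step 2: First acc(4): total = 49 + 4 = 53.
Step 3: Second acc(7): total = 53 + 7 = 60. result = 60

The answer is 60.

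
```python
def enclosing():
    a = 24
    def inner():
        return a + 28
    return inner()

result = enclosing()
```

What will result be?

Step 1: enclosing() defines a = 24.
Step 2: inner() reads a = 24 from enclosing scope, returns 24 + 28 = 52.
Step 3: result = 52

The answer is 52.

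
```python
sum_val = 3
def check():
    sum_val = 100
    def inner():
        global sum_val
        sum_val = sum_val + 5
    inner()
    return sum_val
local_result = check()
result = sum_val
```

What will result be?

Step 1: Global sum_val = 3. check() creates local sum_val = 100.
Step 2: inner() declares global sum_val and adds 5: global sum_val = 3 + 5 = 8.
Step 3: check() returns its local sum_val = 100 (unaffected by inner).
Step 4: result = global sum_val = 8

The answer is 8.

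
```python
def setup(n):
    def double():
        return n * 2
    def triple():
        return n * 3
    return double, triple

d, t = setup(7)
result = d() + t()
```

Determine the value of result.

Step 1: Both closures capture the same n = 7.
Step 2: d() = 7 * 2 = 14, t() = 7 * 3 = 21.
Step 3: result = 14 + 21 = 35

The answer is 35.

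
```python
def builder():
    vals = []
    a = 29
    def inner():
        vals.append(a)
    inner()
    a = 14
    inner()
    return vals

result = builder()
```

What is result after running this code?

Step 1: a = 29. inner() appends current a to vals.
Step 2: First inner(): appends 29. Then a = 14.
Step 3: Second inner(): appends 14 (closure sees updated a). result = [29, 14]

The answer is [29, 14].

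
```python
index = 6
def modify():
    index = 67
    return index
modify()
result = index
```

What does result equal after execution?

Step 1: index = 6 globally.
Step 2: modify() creates a LOCAL index = 67 (no global keyword!).
Step 3: The global index is unchanged. result = 6

The answer is 6.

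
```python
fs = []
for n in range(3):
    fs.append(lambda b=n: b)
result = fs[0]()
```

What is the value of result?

Step 1: Default argument b=n captures n's value at each iteration.
Step 2: fs[0] captured b = 0 when n was 0.
Step 3: result = 0

The answer is 0.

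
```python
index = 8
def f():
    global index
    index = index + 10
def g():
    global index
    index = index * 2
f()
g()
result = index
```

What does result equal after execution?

Step 1: index = 8.
Step 2: f() adds 10: index = 8 + 10 = 18.
Step 3: g() doubles: index = 18 * 2 = 36.
Step 4: result = 36

The answer is 36.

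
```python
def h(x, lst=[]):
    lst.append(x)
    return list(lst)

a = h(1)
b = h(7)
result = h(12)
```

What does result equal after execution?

Step 1: Default list is shared. list() creates copies for return values.
Step 2: Internal list grows: [1] -> [1, 7] -> [1, 7, 12].
Step 3: result = [1, 7, 12]

The answer is [1, 7, 12].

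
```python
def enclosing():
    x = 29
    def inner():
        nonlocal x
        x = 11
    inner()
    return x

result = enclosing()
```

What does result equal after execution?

Step 1: enclosing() sets x = 29.
Step 2: inner() uses nonlocal to reassign x = 11.
Step 3: result = 11

The answer is 11.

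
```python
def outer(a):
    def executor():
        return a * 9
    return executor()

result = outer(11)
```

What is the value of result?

Step 1: outer(11) binds parameter a = 11.
Step 2: executor() accesses a = 11 from enclosing scope.
Step 3: result = 11 * 9 = 99

The answer is 99.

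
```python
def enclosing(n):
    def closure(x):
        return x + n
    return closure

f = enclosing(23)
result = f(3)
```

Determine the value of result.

Step 1: enclosing(23) creates a closure that captures n = 23.
Step 2: f(3) calls the closure with x = 3, returning 3 + 23 = 26.
Step 3: result = 26

The answer is 26.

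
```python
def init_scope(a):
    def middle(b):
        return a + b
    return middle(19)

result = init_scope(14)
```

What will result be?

Step 1: init_scope(14) passes a = 14.
Step 2: middle(19) has b = 19, reads a = 14 from enclosing.
Step 3: result = 14 + 19 = 33

The answer is 33.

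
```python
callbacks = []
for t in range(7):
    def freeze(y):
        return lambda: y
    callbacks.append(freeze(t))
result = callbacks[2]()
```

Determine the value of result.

Step 1: freeze(t) creates a new scope capturing y = t at call time.
Step 2: callbacks[2] = freeze(2), so its lambda captures y = 2.
Step 3: result = 2 (closure factory fixes late binding)

The answer is 2.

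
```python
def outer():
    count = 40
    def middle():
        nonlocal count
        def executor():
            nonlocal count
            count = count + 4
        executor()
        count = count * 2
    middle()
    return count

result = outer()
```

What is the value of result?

Step 1: count = 40.
Step 2: executor() adds 4: count = 40 + 4 = 44.
Step 3: middle() doubles: count = 44 * 2 = 88.
Step 4: result = 88

The answer is 88.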